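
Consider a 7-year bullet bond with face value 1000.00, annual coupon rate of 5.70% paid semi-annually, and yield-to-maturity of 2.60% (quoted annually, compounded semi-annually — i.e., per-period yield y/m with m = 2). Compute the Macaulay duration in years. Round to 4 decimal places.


Answer: Macaulay duration = 5.9838 years

Derivation:
Coupon per period c = face * coupon_rate / m = 28.500000
Periods per year m = 2; per-period yield y/m = 0.013000
Number of cashflows N = 14
Cashflows (t years, CF_t, discount factor 1/(1+y/m)^(m*t), PV):
  t = 0.5000: CF_t = 28.500000, DF = 0.987167, PV = 28.134255
  t = 1.0000: CF_t = 28.500000, DF = 0.974498, PV = 27.773203
  t = 1.5000: CF_t = 28.500000, DF = 0.961992, PV = 27.416785
  t = 2.0000: CF_t = 28.500000, DF = 0.949647, PV = 27.064941
  t = 2.5000: CF_t = 28.500000, DF = 0.937460, PV = 26.717612
  t = 3.0000: CF_t = 28.500000, DF = 0.925429, PV = 26.374740
  t = 3.5000: CF_t = 28.500000, DF = 0.913553, PV = 26.036269
  t = 4.0000: CF_t = 28.500000, DF = 0.901829, PV = 25.702141
  t = 4.5000: CF_t = 28.500000, DF = 0.890256, PV = 25.372301
  t = 5.0000: CF_t = 28.500000, DF = 0.878831, PV = 25.046694
  t = 5.5000: CF_t = 28.500000, DF = 0.867553, PV = 24.725265
  t = 6.0000: CF_t = 28.500000, DF = 0.856420, PV = 24.407962
  t = 6.5000: CF_t = 28.500000, DF = 0.845429, PV = 24.094730
  t = 7.0000: CF_t = 1028.500000, DF = 0.834580, PV = 858.365119
Price P = sum_t PV_t = 1197.232015
Macaulay numerator sum_t t * PV_t:
  t * PV_t at t = 0.5000: 14.067127
  t * PV_t at t = 1.0000: 27.773203
  t * PV_t at t = 1.5000: 41.125177
  t * PV_t at t = 2.0000: 54.129881
  t * PV_t at t = 2.5000: 66.794029
  t * PV_t at t = 3.0000: 79.124220
  t * PV_t at t = 3.5000: 91.126940
  t * PV_t at t = 4.0000: 102.808563
  t * PV_t at t = 4.5000: 114.175354
  t * PV_t at t = 5.0000: 125.233469
  t * PV_t at t = 5.5000: 135.988959
  t * PV_t at t = 6.0000: 146.447771
  t * PV_t at t = 6.5000: 156.615747
  t * PV_t at t = 7.0000: 6008.555832
Macaulay duration D = (sum_t t * PV_t) / P = 7163.966273 / 1197.232015 = 5.983774


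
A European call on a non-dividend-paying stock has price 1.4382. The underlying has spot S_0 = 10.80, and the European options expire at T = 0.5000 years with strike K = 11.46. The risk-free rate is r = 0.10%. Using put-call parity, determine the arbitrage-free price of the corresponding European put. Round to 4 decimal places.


Put-call parity: C - P = S_0 * exp(-qT) - K * exp(-rT).
S_0 * exp(-qT) = 10.8000 * 1.00000000 = 10.80000000
K * exp(-rT) = 11.4600 * 0.99950012 = 11.45427143
P = C - S*exp(-qT) + K*exp(-rT)
P = 1.4382 - 10.80000000 + 11.45427143 = 2.0925

Answer: Put price = 2.0925


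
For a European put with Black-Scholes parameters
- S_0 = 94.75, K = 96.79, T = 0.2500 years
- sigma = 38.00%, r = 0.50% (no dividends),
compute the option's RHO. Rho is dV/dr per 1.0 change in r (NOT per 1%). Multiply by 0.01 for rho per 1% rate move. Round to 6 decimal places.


d1 = -0.0105359958; d2 = -0.2005359958
phi(d1) = 0.3989201383; exp(-qT) = 1.0000000000; exp(-rT) = 0.9987507809
N(-d2) = 0.5794692954
Rho = -K*T*exp(-rT)*N(-d2) = -96.7900 * 0.2500 * 0.9987507809 * 0.5794692954 = -14.004192

Answer: Rho = -14.004192


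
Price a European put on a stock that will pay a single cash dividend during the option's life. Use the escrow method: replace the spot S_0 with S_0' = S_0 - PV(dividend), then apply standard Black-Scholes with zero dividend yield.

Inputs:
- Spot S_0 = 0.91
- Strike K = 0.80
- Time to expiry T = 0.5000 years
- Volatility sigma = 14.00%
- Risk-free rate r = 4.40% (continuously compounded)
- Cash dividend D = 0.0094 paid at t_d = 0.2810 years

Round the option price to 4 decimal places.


PV(D) = D * exp(-r * t_d) = 0.0094 * 0.98771212 = 0.00928449
S_0' = S_0 - PV(D) = 0.9100 - 0.00928449 = 0.90071551
d1 = (ln(S_0'/K) + (r + sigma^2/2)*T) / (sigma*sqrt(T)) = 1.46954696
d2 = d1 - sigma*sqrt(T) = 1.37055201
exp(-rT) = 0.97824024
N(-d1) = 0.07084225; N(-d2) = 0.08525733
P = K * exp(-rT) * N(-d2) - S_0' * N(-d1) = 0.8000 * 0.97824024 * 0.08525733 - 0.90071551 * 0.07084225 = 0.0029

Answer: Price = 0.0029


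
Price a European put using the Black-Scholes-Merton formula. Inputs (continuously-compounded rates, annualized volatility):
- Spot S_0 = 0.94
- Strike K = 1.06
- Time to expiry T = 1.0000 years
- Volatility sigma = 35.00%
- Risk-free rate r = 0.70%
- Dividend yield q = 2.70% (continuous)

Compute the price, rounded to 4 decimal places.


Answer: Price = 0.2162

Derivation:
d1 = (ln(S/K) + (r - q + 0.5*sigma^2) * T) / (sigma * sqrt(T)) = -0.22541232
d2 = d1 - sigma * sqrt(T) = -0.57541232
exp(-rT) = 0.99302444; exp(-qT) = 0.97336124
P = K * exp(-rT) * N(-d2) - S_0 * exp(-qT) * N(-d1)
N(-d1) = 0.58917074; N(-d2) = 0.71749376
P = 1.0600 * 0.99302444 * 0.71749376 - 0.9400 * 0.97336124 * 0.58917074 = 0.2162


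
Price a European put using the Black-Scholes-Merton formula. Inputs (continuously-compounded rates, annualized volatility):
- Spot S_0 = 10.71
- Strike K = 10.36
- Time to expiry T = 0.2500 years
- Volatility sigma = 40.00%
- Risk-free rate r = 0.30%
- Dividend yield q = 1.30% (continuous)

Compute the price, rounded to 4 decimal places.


Answer: Price = 0.6858

Derivation:
d1 = (ln(S/K) + (r - q + 0.5*sigma^2) * T) / (sigma * sqrt(T)) = 0.25362824
d2 = d1 - sigma * sqrt(T) = 0.05362824
exp(-rT) = 0.99925028; exp(-qT) = 0.99675528
P = K * exp(-rT) * N(-d2) - S_0 * exp(-qT) * N(-d1)
N(-d1) = 0.39989139; N(-d2) = 0.47861568
P = 10.3600 * 0.99925028 * 0.47861568 - 10.7100 * 0.99675528 * 0.39989139 = 0.6858


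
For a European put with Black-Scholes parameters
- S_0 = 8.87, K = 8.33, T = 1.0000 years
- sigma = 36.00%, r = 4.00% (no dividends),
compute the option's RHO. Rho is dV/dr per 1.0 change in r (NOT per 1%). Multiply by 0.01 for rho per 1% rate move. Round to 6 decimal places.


Answer: Rho = -3.665186

Derivation:
d1 = 0.4655870560; d2 = 0.1055870560
phi(d1) = 0.3579635238; exp(-qT) = 1.0000000000; exp(-rT) = 0.9607894392
N(-d2) = 0.4579549976
Rho = -K*T*exp(-rT)*N(-d2) = -8.3300 * 1.0000 * 0.9607894392 * 0.4579549976 = -3.665186


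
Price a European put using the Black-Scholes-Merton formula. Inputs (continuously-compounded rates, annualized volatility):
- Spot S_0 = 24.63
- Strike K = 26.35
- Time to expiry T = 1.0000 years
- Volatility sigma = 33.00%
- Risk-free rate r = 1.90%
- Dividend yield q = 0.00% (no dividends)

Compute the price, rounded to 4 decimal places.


Answer: Price = 3.9555

Derivation:
d1 = (ln(S/K) + (r - q + 0.5*sigma^2) * T) / (sigma * sqrt(T)) = 0.01802102
d2 = d1 - sigma * sqrt(T) = -0.31197898
exp(-rT) = 0.98117936; exp(-qT) = 1.00000000
P = K * exp(-rT) * N(-d2) - S_0 * exp(-qT) * N(-d1)
N(-d1) = 0.49281104; N(-d2) = 0.62247175
P = 26.3500 * 0.98117936 * 0.62247175 - 24.6300 * 1.00000000 * 0.49281104 = 3.9555


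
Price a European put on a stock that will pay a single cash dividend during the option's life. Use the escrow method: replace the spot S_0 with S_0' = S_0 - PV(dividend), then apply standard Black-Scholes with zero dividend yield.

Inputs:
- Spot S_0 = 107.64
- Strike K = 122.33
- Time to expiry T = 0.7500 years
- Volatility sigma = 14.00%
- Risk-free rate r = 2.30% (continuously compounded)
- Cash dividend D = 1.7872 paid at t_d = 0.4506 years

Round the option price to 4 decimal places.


Answer: Price = 15.4017

Derivation:
PV(D) = D * exp(-r * t_d) = 1.7872 * 0.98968972 = 1.76877347
S_0' = S_0 - PV(D) = 107.6400 - 1.76877347 = 105.87122653
d1 = (ln(S_0'/K) + (r + sigma^2/2)*T) / (sigma*sqrt(T)) = -0.98890863
d2 = d1 - sigma*sqrt(T) = -1.11015219
exp(-rT) = 0.98289793
N(-d1) = 0.83864608; N(-d2) = 0.86653327
P = K * exp(-rT) * N(-d2) - S_0' * N(-d1) = 122.3300 * 0.98289793 * 0.86653327 - 105.87122653 * 0.83864608 = 15.4017


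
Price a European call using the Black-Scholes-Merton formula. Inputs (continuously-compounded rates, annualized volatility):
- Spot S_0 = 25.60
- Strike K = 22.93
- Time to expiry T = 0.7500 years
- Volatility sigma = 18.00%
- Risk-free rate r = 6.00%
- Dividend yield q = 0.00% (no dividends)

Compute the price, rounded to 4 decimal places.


Answer: Price = 3.9888

Derivation:
d1 = (ln(S/K) + (r - q + 0.5*sigma^2) * T) / (sigma * sqrt(T)) = 1.07320597
d2 = d1 - sigma * sqrt(T) = 0.91732140
exp(-rT) = 0.95599748; exp(-qT) = 1.00000000
C = S_0 * exp(-qT) * N(d1) - K * exp(-rT) * N(d2)
N(d1) = 0.85841064; N(d2) = 0.82051288
C = 25.6000 * 1.00000000 * 0.85841064 - 22.9300 * 0.95599748 * 0.82051288 = 3.9888


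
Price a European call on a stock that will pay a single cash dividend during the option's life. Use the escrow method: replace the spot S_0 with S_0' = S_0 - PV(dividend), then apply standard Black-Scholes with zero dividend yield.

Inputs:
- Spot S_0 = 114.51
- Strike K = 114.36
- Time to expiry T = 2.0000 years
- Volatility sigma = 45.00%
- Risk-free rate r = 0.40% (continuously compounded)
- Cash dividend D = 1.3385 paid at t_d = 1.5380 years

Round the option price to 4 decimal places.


PV(D) = D * exp(-r * t_d) = 1.3385 * 0.99386688 = 1.33029083
S_0' = S_0 - PV(D) = 114.5100 - 1.33029083 = 113.17970917
d1 = (ln(S_0'/K) + (r + sigma^2/2)*T) / (sigma*sqrt(T)) = 0.31446694
d2 = d1 - sigma*sqrt(T) = -0.32192916
exp(-rT) = 0.99203191
N(d1) = 0.62341679; N(d2) = 0.37375318
C = S_0' * N(d1) - K * exp(-rT) * N(d2) = 113.17970917 * 0.62341679 - 114.3600 * 0.99203191 * 0.37375318 = 28.1563

Answer: Price = 28.1563


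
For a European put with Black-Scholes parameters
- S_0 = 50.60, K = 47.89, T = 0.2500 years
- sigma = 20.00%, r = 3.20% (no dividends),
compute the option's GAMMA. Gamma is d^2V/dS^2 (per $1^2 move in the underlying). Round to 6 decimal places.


Answer: Gamma = 0.062549

Derivation:
d1 = 0.6804486194; d2 = 0.5804486194
phi(d1) = 0.3164963104; exp(-qT) = 1.0000000000; exp(-rT) = 0.9920319148
Gamma = exp(-qT) * phi(d1) / (S * sigma * sqrt(T)) = 1.0000000000 * 0.3164963104 / (50.6000 * 0.2000 * 0.5000000000) = 0.062549


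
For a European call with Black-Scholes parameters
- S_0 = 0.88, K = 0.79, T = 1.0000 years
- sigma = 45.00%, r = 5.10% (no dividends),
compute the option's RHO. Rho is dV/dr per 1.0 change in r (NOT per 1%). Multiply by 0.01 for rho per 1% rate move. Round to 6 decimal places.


Answer: Rho = 0.413617

Derivation:
d1 = 0.5780865822; d2 = 0.1280865822
phi(d1) = 0.3375537299; exp(-qT) = 1.0000000000; exp(-rT) = 0.9502786705
N(d2) = 0.5509597728
Rho = K*T*exp(-rT)*N(d2) = 0.7900 * 1.0000 * 0.9502786705 * 0.5509597728 = 0.413617


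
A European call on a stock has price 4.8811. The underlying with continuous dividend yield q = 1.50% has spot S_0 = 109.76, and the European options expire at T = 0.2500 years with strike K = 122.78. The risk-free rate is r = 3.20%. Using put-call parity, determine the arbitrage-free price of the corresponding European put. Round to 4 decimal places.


Put-call parity: C - P = S_0 * exp(-qT) - K * exp(-rT).
S_0 * exp(-qT) = 109.7600 * 0.99625702 = 109.34917079
K * exp(-rT) = 122.7800 * 0.99203191 = 121.80167850
P = C - S*exp(-qT) + K*exp(-rT)
P = 4.8811 - 109.34917079 + 121.80167850 = 17.3336

Answer: Put price = 17.3336


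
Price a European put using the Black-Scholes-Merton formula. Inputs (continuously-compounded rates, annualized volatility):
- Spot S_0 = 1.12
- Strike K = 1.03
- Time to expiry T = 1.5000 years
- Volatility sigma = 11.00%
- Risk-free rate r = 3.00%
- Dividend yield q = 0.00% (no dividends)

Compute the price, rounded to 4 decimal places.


d1 = (ln(S/K) + (r - q + 0.5*sigma^2) * T) / (sigma * sqrt(T)) = 1.02318069
d2 = d1 - sigma * sqrt(T) = 0.88845875
exp(-rT) = 0.95599748; exp(-qT) = 1.00000000
P = K * exp(-rT) * N(-d2) - S_0 * exp(-qT) * N(-d1)
N(-d1) = 0.15311121; N(-d2) = 0.18714702
P = 1.0300 * 0.95599748 * 0.18714702 - 1.1200 * 1.00000000 * 0.15311121 = 0.0128

Answer: Price = 0.0128


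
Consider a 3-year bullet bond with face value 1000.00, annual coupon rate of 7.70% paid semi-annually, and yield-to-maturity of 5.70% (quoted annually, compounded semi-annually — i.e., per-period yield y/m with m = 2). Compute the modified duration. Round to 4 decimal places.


Answer: Modified duration = 2.6674

Derivation:
Coupon per period c = face * coupon_rate / m = 38.500000
Periods per year m = 2; per-period yield y/m = 0.028500
Number of cashflows N = 6
Cashflows (t years, CF_t, discount factor 1/(1+y/m)^(m*t), PV):
  t = 0.5000: CF_t = 38.500000, DF = 0.972290, PV = 37.433155
  t = 1.0000: CF_t = 38.500000, DF = 0.945347, PV = 36.395873
  t = 1.5000: CF_t = 38.500000, DF = 0.919152, PV = 35.387334
  t = 2.0000: CF_t = 38.500000, DF = 0.893682, PV = 34.406742
  t = 2.5000: CF_t = 38.500000, DF = 0.868917, PV = 33.453322
  t = 3.0000: CF_t = 1038.500000, DF = 0.844840, PV = 877.365847
Price P = sum_t PV_t = 1054.442272
First compute Macaulay numerator sum_t t * PV_t:
  t * PV_t at t = 0.5000: 18.716578
  t * PV_t at t = 1.0000: 36.395873
  t * PV_t at t = 1.5000: 53.081001
  t * PV_t at t = 2.0000: 68.813483
  t * PV_t at t = 2.5000: 83.633305
  t * PV_t at t = 3.0000: 2632.097541
Macaulay duration D = 2892.737779 / 1054.442272 = 2.743382
Modified duration = D / (1 + y/m) = 2.743382 / (1 + 0.028500) = 2.667362


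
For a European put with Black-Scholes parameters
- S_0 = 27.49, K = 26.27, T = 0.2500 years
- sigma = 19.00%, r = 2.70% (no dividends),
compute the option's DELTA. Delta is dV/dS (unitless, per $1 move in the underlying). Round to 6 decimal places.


Answer: Delta = -0.275457

Derivation:
d1 = 0.5963915629; d2 = 0.5013915629
phi(d1) = 0.3339446623; exp(-qT) = 1.0000000000; exp(-rT) = 0.9932727301
N(-d1) = 0.2754568377
Delta = -exp(-qT) * N(-d1) = -1.0000000000 * 0.2754568377 = -0.275457


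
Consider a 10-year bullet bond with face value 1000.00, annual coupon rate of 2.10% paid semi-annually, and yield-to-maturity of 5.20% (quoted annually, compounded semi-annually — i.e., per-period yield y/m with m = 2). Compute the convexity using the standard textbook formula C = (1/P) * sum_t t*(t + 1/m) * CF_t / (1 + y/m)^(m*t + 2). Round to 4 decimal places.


Coupon per period c = face * coupon_rate / m = 10.500000
Periods per year m = 2; per-period yield y/m = 0.026000
Number of cashflows N = 20
Cashflows (t years, CF_t, discount factor 1/(1+y/m)^(m*t), PV):
  t = 0.5000: CF_t = 10.500000, DF = 0.974659, PV = 10.233918
  t = 1.0000: CF_t = 10.500000, DF = 0.949960, PV = 9.974579
  t = 1.5000: CF_t = 10.500000, DF = 0.925887, PV = 9.721812
  t = 2.0000: CF_t = 10.500000, DF = 0.902424, PV = 9.475450
  t = 2.5000: CF_t = 10.500000, DF = 0.879555, PV = 9.235332
  t = 3.0000: CF_t = 10.500000, DF = 0.857266, PV = 9.001298
  t = 3.5000: CF_t = 10.500000, DF = 0.835542, PV = 8.773195
  t = 4.0000: CF_t = 10.500000, DF = 0.814369, PV = 8.550872
  t = 4.5000: CF_t = 10.500000, DF = 0.793732, PV = 8.334183
  t = 5.0000: CF_t = 10.500000, DF = 0.773618, PV = 8.122986
  t = 5.5000: CF_t = 10.500000, DF = 0.754013, PV = 7.917140
  t = 6.0000: CF_t = 10.500000, DF = 0.734906, PV = 7.716511
  t = 6.5000: CF_t = 10.500000, DF = 0.716282, PV = 7.520966
  t = 7.0000: CF_t = 10.500000, DF = 0.698131, PV = 7.330376
  t = 7.5000: CF_t = 10.500000, DF = 0.680440, PV = 7.144616
  t = 8.0000: CF_t = 10.500000, DF = 0.663197, PV = 6.963563
  t = 8.5000: CF_t = 10.500000, DF = 0.646390, PV = 6.787099
  t = 9.0000: CF_t = 10.500000, DF = 0.630010, PV = 6.615106
  t = 9.5000: CF_t = 10.500000, DF = 0.614045, PV = 6.447472
  t = 10.0000: CF_t = 1010.500000, DF = 0.598484, PV = 604.768416
Price P = sum_t PV_t = 760.634890
Convexity numerator sum_t t*(t + 1/m) * CF_t / (1+y/m)^(m*t + 2):
  t = 0.5000: term = 4.860906
  t = 1.0000: term = 14.213175
  t = 1.5000: term = 27.705995
  t = 2.0000: term = 45.006489
  t = 2.5000: term = 65.798961
  t = 3.0000: term = 89.784158
  t = 3.5000: term = 116.678567
  t = 4.0000: term = 146.213743
  t = 4.5000: term = 178.135652
  t = 5.0000: term = 212.204048
  t = 5.5000: term = 248.191869
  t = 6.0000: term = 285.884662
  t = 6.5000: term = 325.080025
  t = 7.0000: term = 365.587072
  t = 7.5000: term = 407.225923
  t = 8.0000: term = 449.827205
  t = 8.5000: term = 493.231585
  t = 9.0000: term = 537.289308
  t = 9.5000: term = 581.859766
  t = 10.0000: term = 60323.103897
Convexity = (1/P) * sum = 64917.883007 / 760.634890 = 85.346970

Answer: Convexity = 85.3470


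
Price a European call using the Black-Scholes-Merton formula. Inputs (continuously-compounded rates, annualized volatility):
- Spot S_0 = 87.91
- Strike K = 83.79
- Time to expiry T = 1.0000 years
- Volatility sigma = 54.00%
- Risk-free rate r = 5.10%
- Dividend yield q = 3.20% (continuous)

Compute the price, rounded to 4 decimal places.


d1 = (ln(S/K) + (r - q + 0.5*sigma^2) * T) / (sigma * sqrt(T)) = 0.39407388
d2 = d1 - sigma * sqrt(T) = -0.14592612
exp(-rT) = 0.95027867; exp(-qT) = 0.96850658
C = S_0 * exp(-qT) * N(d1) - K * exp(-rT) * N(d2)
N(d1) = 0.65323675; N(d2) = 0.44198986
C = 87.9100 * 0.96850658 * 0.65323675 - 83.7900 * 0.95027867 * 0.44198986 = 20.4246

Answer: Price = 20.4246


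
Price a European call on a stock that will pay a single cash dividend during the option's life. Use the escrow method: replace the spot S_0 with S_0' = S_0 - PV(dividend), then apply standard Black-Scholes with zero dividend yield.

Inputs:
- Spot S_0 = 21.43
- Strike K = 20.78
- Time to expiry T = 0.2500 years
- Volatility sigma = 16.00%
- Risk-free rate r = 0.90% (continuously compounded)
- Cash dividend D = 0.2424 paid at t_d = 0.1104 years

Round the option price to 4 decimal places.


Answer: Price = 0.9205

Derivation:
PV(D) = D * exp(-r * t_d) = 0.2424 * 0.99900689 = 0.24215927
S_0' = S_0 - PV(D) = 21.4300 - 0.24215927 = 21.18784073
d1 = (ln(S_0'/K) + (r + sigma^2/2)*T) / (sigma*sqrt(T)) = 0.31108101
d2 = d1 - sigma*sqrt(T) = 0.23108101
exp(-rT) = 0.99775253
N(d1) = 0.62213048; N(d2) = 0.59137407
C = S_0' * N(d1) - K * exp(-rT) * N(d2) = 21.18784073 * 0.62213048 - 20.7800 * 0.99775253 * 0.59137407 = 0.9205


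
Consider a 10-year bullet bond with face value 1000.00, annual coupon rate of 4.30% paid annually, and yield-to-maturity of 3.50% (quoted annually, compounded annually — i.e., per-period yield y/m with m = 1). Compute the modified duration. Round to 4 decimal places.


Answer: Modified duration = 8.1122

Derivation:
Coupon per period c = face * coupon_rate / m = 43.000000
Periods per year m = 1; per-period yield y/m = 0.035000
Number of cashflows N = 10
Cashflows (t years, CF_t, discount factor 1/(1+y/m)^(m*t), PV):
  t = 1.0000: CF_t = 43.000000, DF = 0.966184, PV = 41.545894
  t = 2.0000: CF_t = 43.000000, DF = 0.933511, PV = 40.140960
  t = 3.0000: CF_t = 43.000000, DF = 0.901943, PV = 38.783536
  t = 4.0000: CF_t = 43.000000, DF = 0.871442, PV = 37.472016
  t = 5.0000: CF_t = 43.000000, DF = 0.841973, PV = 36.204846
  t = 6.0000: CF_t = 43.000000, DF = 0.813501, PV = 34.980528
  t = 7.0000: CF_t = 43.000000, DF = 0.785991, PV = 33.797611
  t = 8.0000: CF_t = 43.000000, DF = 0.759412, PV = 32.654697
  t = 9.0000: CF_t = 43.000000, DF = 0.733731, PV = 31.550432
  t = 10.0000: CF_t = 1043.000000, DF = 0.708919, PV = 739.402323
Price P = sum_t PV_t = 1066.532843
First compute Macaulay numerator sum_t t * PV_t:
  t * PV_t at t = 1.0000: 41.545894
  t * PV_t at t = 2.0000: 80.281920
  t * PV_t at t = 3.0000: 116.350609
  t * PV_t at t = 4.0000: 149.888063
  t * PV_t at t = 5.0000: 181.024231
  t * PV_t at t = 6.0000: 209.883166
  t * PV_t at t = 7.0000: 236.583279
  t * PV_t at t = 8.0000: 261.237575
  t * PV_t at t = 9.0000: 283.953886
  t * PV_t at t = 10.0000: 7394.023227
Macaulay duration D = 8954.771851 / 1066.532843 = 8.396152
Modified duration = D / (1 + y/m) = 8.396152 / (1 + 0.035000) = 8.112224


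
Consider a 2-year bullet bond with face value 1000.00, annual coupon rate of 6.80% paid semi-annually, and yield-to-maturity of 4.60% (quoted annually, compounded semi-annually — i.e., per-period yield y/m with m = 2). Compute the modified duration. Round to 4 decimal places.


Answer: Modified duration = 1.8629

Derivation:
Coupon per period c = face * coupon_rate / m = 34.000000
Periods per year m = 2; per-period yield y/m = 0.023000
Number of cashflows N = 4
Cashflows (t years, CF_t, discount factor 1/(1+y/m)^(m*t), PV):
  t = 0.5000: CF_t = 34.000000, DF = 0.977517, PV = 33.235582
  t = 1.0000: CF_t = 34.000000, DF = 0.955540, PV = 32.488350
  t = 1.5000: CF_t = 34.000000, DF = 0.934056, PV = 31.757917
  t = 2.0000: CF_t = 1034.000000, DF = 0.913056, PV = 944.100014
Price P = sum_t PV_t = 1041.581862
First compute Macaulay numerator sum_t t * PV_t:
  t * PV_t at t = 0.5000: 16.617791
  t * PV_t at t = 1.0000: 32.488350
  t * PV_t at t = 1.5000: 47.636876
  t * PV_t at t = 2.0000: 1888.200027
Macaulay duration D = 1984.943044 / 1041.581862 = 1.905700
Modified duration = D / (1 + y/m) = 1.905700 / (1 + 0.023000) = 1.862855


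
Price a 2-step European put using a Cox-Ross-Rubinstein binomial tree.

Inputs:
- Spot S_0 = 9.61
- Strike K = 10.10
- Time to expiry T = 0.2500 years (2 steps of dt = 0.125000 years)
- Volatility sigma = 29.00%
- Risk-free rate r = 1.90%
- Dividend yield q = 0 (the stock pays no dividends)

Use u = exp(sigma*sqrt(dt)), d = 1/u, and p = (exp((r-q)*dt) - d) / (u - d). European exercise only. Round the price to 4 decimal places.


dt = T/N = 0.125000
u = exp(sigma*sqrt(dt)) = 1.107971; d = 1/u = 0.902551
p = (exp((r-q)*dt) - d) / (u - d) = 0.485965
Discount per step: exp(-r*dt) = 0.997628
Stock lattice S(k, i) with i counting down-moves:
  k=0: S(0,0) = 9.6100
  k=1: S(1,0) = 10.6476; S(1,1) = 8.6735
  k=2: S(2,0) = 11.7972; S(2,1) = 9.6100; S(2,2) = 7.8283
Terminal payoffs V(N, i) = max(K - S_T, 0):
  V(2,0) = 0.000000; V(2,1) = 0.490000; V(2,2) = 2.271717
Backward induction: V(k, i) = exp(-r*dt) * [p * V(k+1, i) + (1-p) * V(k+1, i+1)].
  V(1,0) = exp(-r*dt) * [p*0.000000 + (1-p)*0.490000] = 0.251280
  V(1,1) = exp(-r*dt) * [p*0.490000 + (1-p)*2.271717] = 1.402529
  V(0,0) = exp(-r*dt) * [p*0.251280 + (1-p)*1.402529] = 0.841062

Answer: Price = V(0,0) = 0.8411


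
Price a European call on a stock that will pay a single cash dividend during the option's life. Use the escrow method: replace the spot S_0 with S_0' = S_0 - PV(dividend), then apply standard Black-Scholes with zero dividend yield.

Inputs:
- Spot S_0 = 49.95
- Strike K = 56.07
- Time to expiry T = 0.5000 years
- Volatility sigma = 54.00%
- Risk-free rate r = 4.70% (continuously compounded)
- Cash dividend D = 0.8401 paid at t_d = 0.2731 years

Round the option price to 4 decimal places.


Answer: Price = 5.3544

Derivation:
PV(D) = D * exp(-r * t_d) = 0.8401 * 0.98724633 = 0.82938564
S_0' = S_0 - PV(D) = 49.9500 - 0.82938564 = 49.12061436
d1 = (ln(S_0'/K) + (r + sigma^2/2)*T) / (sigma*sqrt(T)) = -0.09407694
d2 = d1 - sigma*sqrt(T) = -0.47591460
exp(-rT) = 0.97677397
N(d1) = 0.46252402; N(d2) = 0.31706761
C = S_0' * N(d1) - K * exp(-rT) * N(d2) = 49.12061436 * 0.46252402 - 56.0700 * 0.97677397 * 0.31706761 = 5.3544


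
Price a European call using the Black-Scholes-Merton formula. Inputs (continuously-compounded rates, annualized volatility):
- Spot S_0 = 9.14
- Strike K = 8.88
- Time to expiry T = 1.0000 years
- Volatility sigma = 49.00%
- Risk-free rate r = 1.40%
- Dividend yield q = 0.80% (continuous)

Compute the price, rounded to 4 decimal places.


Answer: Price = 1.8844

Derivation:
d1 = (ln(S/K) + (r - q + 0.5*sigma^2) * T) / (sigma * sqrt(T)) = 0.31614047
d2 = d1 - sigma * sqrt(T) = -0.17385953
exp(-rT) = 0.98609754; exp(-qT) = 0.99203191
C = S_0 * exp(-qT) * N(d1) - K * exp(-rT) * N(d2)
N(d1) = 0.62405205; N(d2) = 0.43098793
C = 9.1400 * 0.99203191 * 0.62405205 - 8.8800 * 0.98609754 * 0.43098793 = 1.8844


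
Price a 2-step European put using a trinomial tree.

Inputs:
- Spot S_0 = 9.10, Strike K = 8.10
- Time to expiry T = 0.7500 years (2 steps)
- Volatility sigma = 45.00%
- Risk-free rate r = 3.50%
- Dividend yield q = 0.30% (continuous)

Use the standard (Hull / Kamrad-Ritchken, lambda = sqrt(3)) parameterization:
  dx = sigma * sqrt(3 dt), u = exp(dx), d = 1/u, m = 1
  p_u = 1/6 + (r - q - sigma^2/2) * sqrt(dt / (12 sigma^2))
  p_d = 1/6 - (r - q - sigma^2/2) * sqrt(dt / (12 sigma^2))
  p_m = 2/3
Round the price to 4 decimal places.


dt = T/N = 0.375000; dx = sigma*sqrt(3*dt) = 0.477297
u = exp(dx) = 1.611712; d = 1/u = 0.620458
p_u = 0.139463, p_m = 0.666667, p_d = 0.193871
Discount per step: exp(-r*dt) = 0.986961
Stock lattice S(k, j) with j the centered position index:
  k=0: S(0,+0) = 9.1000
  k=1: S(1,-1) = 5.6462; S(1,+0) = 9.1000; S(1,+1) = 14.6666
  k=2: S(2,-2) = 3.5032; S(2,-1) = 5.6462; S(2,+0) = 9.1000; S(2,+1) = 14.6666; S(2,+2) = 23.6383
Terminal payoffs V(N, j) = max(K - S_T, 0):
  V(2,-2) = 4.596788; V(2,-1) = 2.453831; V(2,+0) = 0.000000; V(2,+1) = 0.000000; V(2,+2) = 0.000000
Backward induction: V(k, j) = exp(-r*dt) * [p_u * V(k+1, j+1) + p_m * V(k+1, j) + p_d * V(k+1, j-1)]
  V(1,-1) = exp(-r*dt) * [p_u*0.000000 + p_m*2.453831 + p_d*4.596788] = 2.494118
  V(1,+0) = exp(-r*dt) * [p_u*0.000000 + p_m*0.000000 + p_d*2.453831] = 0.469523
  V(1,+1) = exp(-r*dt) * [p_u*0.000000 + p_m*0.000000 + p_d*0.000000] = 0.000000
  V(0,+0) = exp(-r*dt) * [p_u*0.000000 + p_m*0.469523 + p_d*2.494118] = 0.786165

Answer: Price = V(0,0) = 0.7862


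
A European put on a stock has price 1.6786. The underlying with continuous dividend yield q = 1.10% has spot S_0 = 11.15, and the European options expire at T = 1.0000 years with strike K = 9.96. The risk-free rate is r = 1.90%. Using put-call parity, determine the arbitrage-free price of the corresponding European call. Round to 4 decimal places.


Put-call parity: C - P = S_0 * exp(-qT) - K * exp(-rT).
S_0 * exp(-qT) = 11.1500 * 0.98906028 = 11.02802211
K * exp(-rT) = 9.9600 * 0.98117936 = 9.77254645
C = P + S*exp(-qT) - K*exp(-rT)
C = 1.6786 + 11.02802211 - 9.77254645 = 2.9341

Answer: Call price = 2.9341


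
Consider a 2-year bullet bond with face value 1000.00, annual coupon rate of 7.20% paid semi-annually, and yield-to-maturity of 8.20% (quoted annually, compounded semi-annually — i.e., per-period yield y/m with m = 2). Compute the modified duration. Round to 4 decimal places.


Coupon per period c = face * coupon_rate / m = 36.000000
Periods per year m = 2; per-period yield y/m = 0.041000
Number of cashflows N = 4
Cashflows (t years, CF_t, discount factor 1/(1+y/m)^(m*t), PV):
  t = 0.5000: CF_t = 36.000000, DF = 0.960615, PV = 34.582133
  t = 1.0000: CF_t = 36.000000, DF = 0.922781, PV = 33.220108
  t = 1.5000: CF_t = 36.000000, DF = 0.886437, PV = 31.911727
  t = 2.0000: CF_t = 1036.000000, DF = 0.851524, PV = 882.179248
Price P = sum_t PV_t = 981.893216
First compute Macaulay numerator sum_t t * PV_t:
  t * PV_t at t = 0.5000: 17.291066
  t * PV_t at t = 1.0000: 33.220108
  t * PV_t at t = 1.5000: 47.867591
  t * PV_t at t = 2.0000: 1764.358496
Macaulay duration D = 1862.737261 / 981.893216 = 1.897087
Modified duration = D / (1 + y/m) = 1.897087 / (1 + 0.041000) = 1.822370

Answer: Modified duration = 1.8224


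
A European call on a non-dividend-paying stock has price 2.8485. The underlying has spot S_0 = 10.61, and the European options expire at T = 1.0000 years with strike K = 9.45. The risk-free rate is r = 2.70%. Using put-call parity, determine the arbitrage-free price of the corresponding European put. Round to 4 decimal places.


Answer: Put price = 1.4368

Derivation:
Put-call parity: C - P = S_0 * exp(-qT) - K * exp(-rT).
S_0 * exp(-qT) = 10.6100 * 1.00000000 = 10.61000000
K * exp(-rT) = 9.4500 * 0.97336124 = 9.19826373
P = C - S*exp(-qT) + K*exp(-rT)
P = 2.8485 - 10.61000000 + 9.19826373 = 1.4368


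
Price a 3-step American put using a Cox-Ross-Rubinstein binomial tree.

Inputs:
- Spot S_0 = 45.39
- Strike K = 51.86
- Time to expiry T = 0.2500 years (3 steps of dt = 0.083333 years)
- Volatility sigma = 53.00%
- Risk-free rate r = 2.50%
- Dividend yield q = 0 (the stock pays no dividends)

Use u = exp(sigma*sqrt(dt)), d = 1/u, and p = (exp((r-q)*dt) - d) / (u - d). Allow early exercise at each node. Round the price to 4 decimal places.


dt = T/N = 0.083333
u = exp(sigma*sqrt(dt)) = 1.165322; d = 1/u = 0.858132
p = (exp((r-q)*dt) - d) / (u - d) = 0.468614
Discount per step: exp(-r*dt) = 0.997919
Stock lattice S(k, i) with i counting down-moves:
  k=0: S(0,0) = 45.3900
  k=1: S(1,0) = 52.8940; S(1,1) = 38.9506
  k=2: S(2,0) = 61.6385; S(2,1) = 45.3900; S(2,2) = 33.4247
  k=3: S(3,0) = 71.8288; S(3,1) = 52.8940; S(3,2) = 38.9506; S(3,3) = 28.6828
Terminal payoffs V(N, i) = max(K - S_T, 0):
  V(3,0) = 0.000000; V(3,1) = 0.000000; V(3,2) = 12.909407; V(3,3) = 23.177180
Backward induction: V(k, i) = exp(-r*dt) * [p * V(k+1, i) + (1-p) * V(k+1, i+1)]; then take max(V_cont, immediate exercise) for American.
  V(2,0) = exp(-r*dt) * [p*0.000000 + (1-p)*0.000000] = 0.000000; exercise = 0.000000; V(2,0) = max -> 0.000000
  V(2,1) = exp(-r*dt) * [p*0.000000 + (1-p)*12.909407] = 6.845602; exercise = 6.470000; V(2,1) = max -> 6.845602
  V(2,2) = exp(-r*dt) * [p*12.909407 + (1-p)*23.177180] = 18.327336; exercise = 18.435266; V(2,2) = max -> 18.435266
  V(1,0) = exp(-r*dt) * [p*0.000000 + (1-p)*6.845602] = 3.630087; exercise = 0.000000; V(1,0) = max -> 3.630087
  V(1,1) = exp(-r*dt) * [p*6.845602 + (1-p)*18.435266] = 12.977124; exercise = 12.909407; V(1,1) = max -> 12.977124
  V(0,0) = exp(-r*dt) * [p*3.630087 + (1-p)*12.977124] = 8.579081; exercise = 6.470000; V(0,0) = max -> 8.579081

Answer: Price = V(0,0) = 8.5791


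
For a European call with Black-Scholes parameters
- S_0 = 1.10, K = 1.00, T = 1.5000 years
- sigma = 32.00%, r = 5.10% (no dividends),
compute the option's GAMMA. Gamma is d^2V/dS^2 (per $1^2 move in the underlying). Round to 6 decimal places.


d1 = 0.6343417556; d2 = 0.2424233968
phi(d1) = 0.3262363160; exp(-qT) = 1.0000000000; exp(-rT) = 0.9263529143
Gamma = exp(-qT) * phi(d1) / (S * sigma * sqrt(T)) = 1.0000000000 * 0.3262363160 / (1.1000 * 0.3200 * 1.2247448714) = 0.756735

Answer: Gamma = 0.756735


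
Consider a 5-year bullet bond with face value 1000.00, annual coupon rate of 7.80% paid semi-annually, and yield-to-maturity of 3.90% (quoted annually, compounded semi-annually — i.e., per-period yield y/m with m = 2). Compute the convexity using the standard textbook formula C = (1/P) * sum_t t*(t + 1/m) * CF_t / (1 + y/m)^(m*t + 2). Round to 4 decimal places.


Coupon per period c = face * coupon_rate / m = 39.000000
Periods per year m = 2; per-period yield y/m = 0.019500
Number of cashflows N = 10
Cashflows (t years, CF_t, discount factor 1/(1+y/m)^(m*t), PV):
  t = 0.5000: CF_t = 39.000000, DF = 0.980873, PV = 38.254046
  t = 1.0000: CF_t = 39.000000, DF = 0.962112, PV = 37.522360
  t = 1.5000: CF_t = 39.000000, DF = 0.943709, PV = 36.804669
  t = 2.0000: CF_t = 39.000000, DF = 0.925659, PV = 36.100705
  t = 2.5000: CF_t = 39.000000, DF = 0.907954, PV = 35.410206
  t = 3.0000: CF_t = 39.000000, DF = 0.890588, PV = 34.732914
  t = 3.5000: CF_t = 39.000000, DF = 0.873553, PV = 34.068577
  t = 4.0000: CF_t = 39.000000, DF = 0.856845, PV = 33.416947
  t = 4.5000: CF_t = 39.000000, DF = 0.840456, PV = 32.777780
  t = 5.0000: CF_t = 1039.000000, DF = 0.824380, PV = 856.531317
Price P = sum_t PV_t = 1175.619522
Convexity numerator sum_t t*(t + 1/m) * CF_t / (1+y/m)^(m*t + 2):
  t = 0.5000: term = 18.402335
  t = 1.0000: term = 54.151058
  t = 1.5000: term = 106.230619
  t = 2.0000: term = 173.664572
  t = 2.5000: term = 255.514329
  t = 3.0000: term = 350.877940
  t = 3.5000: term = 458.888920
  t = 4.0000: term = 578.715096
  t = 4.5000: term = 709.557498
  t = 5.0000: term = 22662.169318
Convexity = (1/P) * sum = 25368.171685 / 1175.619522 = 21.578556

Answer: Convexity = 21.5786


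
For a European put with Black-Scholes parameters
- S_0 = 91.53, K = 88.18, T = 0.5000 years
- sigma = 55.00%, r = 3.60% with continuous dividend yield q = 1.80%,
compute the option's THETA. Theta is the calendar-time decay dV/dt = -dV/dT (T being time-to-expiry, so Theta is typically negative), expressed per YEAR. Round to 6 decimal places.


d1 = 0.3134709976; d2 = -0.0754377320
phi(d1) = 0.3798151597; exp(-qT) = 0.9910403788; exp(-rT) = 0.9821610324
Theta = -S*exp(-qT)*phi(d1)*sigma/(2*sqrt(T)) + r*K*exp(-rT)*N(-d2) - q*S*exp(-qT)*N(-d1)
N(-d1) = 0.3769614258; N(-d2) = 0.5300667805; sqrt(T) = 0.7071067812
Term 1 = -91.5300 * 0.9910403788 * 0.3798151597 * 0.5500 / (2 * 0.7071067812) = -13.3990743997
Term 2 = 0.0360 * 88.1800 * 0.9821610324 * 0.5300667805 = 1.6526690053
Term 3 = -0.0180 * 91.5300 * 0.9910403788 * 0.3769614258 = -0.6154945738
Theta = -13.3990743997 + (1.6526690053) + (-0.6154945738) = -12.361900

Answer: Theta = -12.361900


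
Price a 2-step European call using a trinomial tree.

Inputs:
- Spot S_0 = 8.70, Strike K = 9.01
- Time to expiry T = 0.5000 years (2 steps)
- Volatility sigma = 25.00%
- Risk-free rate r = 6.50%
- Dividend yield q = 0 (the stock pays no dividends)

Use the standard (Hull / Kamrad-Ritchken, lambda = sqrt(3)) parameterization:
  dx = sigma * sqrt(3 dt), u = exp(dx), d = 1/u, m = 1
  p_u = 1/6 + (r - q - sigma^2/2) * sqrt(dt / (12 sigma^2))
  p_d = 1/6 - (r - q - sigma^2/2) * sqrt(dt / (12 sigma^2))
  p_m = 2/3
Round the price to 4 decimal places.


dt = T/N = 0.250000; dx = sigma*sqrt(3*dt) = 0.216506
u = exp(dx) = 1.241731; d = 1/u = 0.805327
p_u = 0.186152, p_m = 0.666667, p_d = 0.147181
Discount per step: exp(-r*dt) = 0.983881
Stock lattice S(k, j) with j the centered position index:
  k=0: S(0,+0) = 8.7000
  k=1: S(1,-1) = 7.0063; S(1,+0) = 8.7000; S(1,+1) = 10.8031
  k=2: S(2,-2) = 5.6424; S(2,-1) = 7.0063; S(2,+0) = 8.7000; S(2,+1) = 10.8031; S(2,+2) = 13.4145
Terminal payoffs V(N, j) = max(S_T - K, 0):
  V(2,-2) = 0.000000; V(2,-1) = 0.000000; V(2,+0) = 0.000000; V(2,+1) = 1.793059; V(2,+2) = 4.404494
Backward induction: V(k, j) = exp(-r*dt) * [p_u * V(k+1, j+1) + p_m * V(k+1, j) + p_d * V(k+1, j-1)]
  V(1,-1) = exp(-r*dt) * [p_u*0.000000 + p_m*0.000000 + p_d*0.000000] = 0.000000
  V(1,+0) = exp(-r*dt) * [p_u*1.793059 + p_m*0.000000 + p_d*0.000000] = 0.328402
  V(1,+1) = exp(-r*dt) * [p_u*4.404494 + p_m*1.793059 + p_d*0.000000] = 1.982796
  V(0,+0) = exp(-r*dt) * [p_u*1.982796 + p_m*0.328402 + p_d*0.000000] = 0.578558

Answer: Price = V(0,0) = 0.5786


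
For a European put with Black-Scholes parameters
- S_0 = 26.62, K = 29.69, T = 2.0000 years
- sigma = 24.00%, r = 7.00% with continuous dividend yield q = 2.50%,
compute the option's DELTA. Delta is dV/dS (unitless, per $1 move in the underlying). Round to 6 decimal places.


d1 = 0.1132918359; d2 = -0.2261194191
phi(d1) = 0.3963902579; exp(-qT) = 0.9512294245; exp(-rT) = 0.8693582354
N(-d1) = 0.4548995948
Delta = -exp(-qT) * N(-d1) = -0.9512294245 * 0.4548995948 = -0.432714

Answer: Delta = -0.432714


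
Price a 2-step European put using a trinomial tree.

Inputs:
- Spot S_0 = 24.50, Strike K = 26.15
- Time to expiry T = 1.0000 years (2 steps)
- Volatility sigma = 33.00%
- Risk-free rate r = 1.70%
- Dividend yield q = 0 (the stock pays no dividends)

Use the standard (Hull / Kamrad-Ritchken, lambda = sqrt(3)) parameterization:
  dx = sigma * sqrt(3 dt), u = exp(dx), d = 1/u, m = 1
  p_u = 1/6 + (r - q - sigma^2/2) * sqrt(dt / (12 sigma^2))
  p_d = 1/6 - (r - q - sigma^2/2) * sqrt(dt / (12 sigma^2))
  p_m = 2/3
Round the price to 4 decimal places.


dt = T/N = 0.500000; dx = sigma*sqrt(3*dt) = 0.404166
u = exp(dx) = 1.498052; d = 1/u = 0.667533
p_u = 0.143502, p_m = 0.666667, p_d = 0.189832
Discount per step: exp(-r*dt) = 0.991536
Stock lattice S(k, j) with j the centered position index:
  k=0: S(0,+0) = 24.5000
  k=1: S(1,-1) = 16.3546; S(1,+0) = 24.5000; S(1,+1) = 36.7023
  k=2: S(2,-2) = 10.9172; S(2,-1) = 16.3546; S(2,+0) = 24.5000; S(2,+1) = 36.7023; S(2,+2) = 54.9819
Terminal payoffs V(N, j) = max(K - S_T, 0):
  V(2,-2) = 15.232778; V(2,-1) = 9.795431; V(2,+0) = 1.650000; V(2,+1) = 0.000000; V(2,+2) = 0.000000
Backward induction: V(k, j) = exp(-r*dt) * [p_u * V(k+1, j+1) + p_m * V(k+1, j) + p_d * V(k+1, j-1)]
  V(1,-1) = exp(-r*dt) * [p_u*1.650000 + p_m*9.795431 + p_d*15.232778] = 9.576977
  V(1,+0) = exp(-r*dt) * [p_u*0.000000 + p_m*1.650000 + p_d*9.795431] = 2.934434
  V(1,+1) = exp(-r*dt) * [p_u*0.000000 + p_m*0.000000 + p_d*1.650000] = 0.310571
  V(0,+0) = exp(-r*dt) * [p_u*0.310571 + p_m*2.934434 + p_d*9.576977] = 3.786548

Answer: Price = V(0,0) = 3.7865


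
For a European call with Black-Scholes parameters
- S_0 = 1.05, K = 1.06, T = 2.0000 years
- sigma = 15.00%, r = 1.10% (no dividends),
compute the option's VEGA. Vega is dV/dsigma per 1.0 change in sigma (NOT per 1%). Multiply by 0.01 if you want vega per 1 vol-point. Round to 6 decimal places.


d1 = 0.1650917842; d2 = -0.0470402501
phi(d1) = 0.3935425118; exp(-qT) = 1.0000000000; exp(-rT) = 0.9782402351
Vega = S * exp(-qT) * phi(d1) * sqrt(T) = 1.0500 * 1.0000000000 * 0.3935425118 * 1.4142135624 = 0.584381

Answer: Vega = 0.584381


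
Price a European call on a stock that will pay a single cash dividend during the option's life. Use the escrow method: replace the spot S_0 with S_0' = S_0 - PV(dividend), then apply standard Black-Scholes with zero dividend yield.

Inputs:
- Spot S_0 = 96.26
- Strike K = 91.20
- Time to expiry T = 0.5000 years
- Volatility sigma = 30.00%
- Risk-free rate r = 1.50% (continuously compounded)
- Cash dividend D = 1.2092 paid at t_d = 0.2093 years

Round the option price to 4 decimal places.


PV(D) = D * exp(-r * t_d) = 1.2092 * 0.99686542 = 1.20540967
S_0' = S_0 - PV(D) = 96.2600 - 1.20540967 = 95.05459033
d1 = (ln(S_0'/K) + (r + sigma^2/2)*T) / (sigma*sqrt(T)) = 0.33656616
d2 = d1 - sigma*sqrt(T) = 0.12443413
exp(-rT) = 0.99252805
N(d1) = 0.63177802; N(d2) = 0.54951422
C = S_0' * N(d1) - K * exp(-rT) * N(d2) = 95.05459033 * 0.63177802 - 91.2000 * 0.99252805 * 0.54951422 = 10.3122

Answer: Price = 10.3122


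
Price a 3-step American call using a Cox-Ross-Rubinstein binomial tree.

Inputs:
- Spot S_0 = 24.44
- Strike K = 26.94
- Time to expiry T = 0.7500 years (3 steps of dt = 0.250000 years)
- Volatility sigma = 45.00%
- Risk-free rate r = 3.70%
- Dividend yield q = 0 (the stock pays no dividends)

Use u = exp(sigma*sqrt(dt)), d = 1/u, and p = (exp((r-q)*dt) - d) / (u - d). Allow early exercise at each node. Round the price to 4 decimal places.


dt = T/N = 0.250000
u = exp(sigma*sqrt(dt)) = 1.252323; d = 1/u = 0.798516
p = (exp((r-q)*dt) - d) / (u - d) = 0.464464
Discount per step: exp(-r*dt) = 0.990793
Stock lattice S(k, i) with i counting down-moves:
  k=0: S(0,0) = 24.4400
  k=1: S(1,0) = 30.6068; S(1,1) = 19.5157
  k=2: S(2,0) = 38.3295; S(2,1) = 24.4400; S(2,2) = 15.5836
  k=3: S(3,0) = 48.0010; S(3,1) = 30.6068; S(3,2) = 19.5157; S(3,3) = 12.4438
Terminal payoffs V(N, i) = max(S_T - K, 0):
  V(3,0) = 21.060966; V(3,1) = 3.666767; V(3,2) = 0.000000; V(3,3) = 0.000000
Backward induction: V(k, i) = exp(-r*dt) * [p * V(k+1, i) + (1-p) * V(k+1, i+1)]; then take max(V_cont, immediate exercise) for American.
  V(2,0) = exp(-r*dt) * [p*21.060966 + (1-p)*3.666767] = 11.637596; exercise = 11.389550; V(2,0) = max -> 11.637596
  V(2,1) = exp(-r*dt) * [p*3.666767 + (1-p)*0.000000] = 1.687400; exercise = 0.000000; V(2,1) = max -> 1.687400
  V(2,2) = exp(-r*dt) * [p*0.000000 + (1-p)*0.000000] = 0.000000; exercise = 0.000000; V(2,2) = max -> 0.000000
  V(1,0) = exp(-r*dt) * [p*11.637596 + (1-p)*1.687400] = 6.250817; exercise = 3.666767; V(1,0) = max -> 6.250817
  V(1,1) = exp(-r*dt) * [p*1.687400 + (1-p)*0.000000] = 0.776520; exercise = 0.000000; V(1,1) = max -> 0.776520
  V(0,0) = exp(-r*dt) * [p*6.250817 + (1-p)*0.776520] = 3.288573; exercise = 0.000000; V(0,0) = max -> 3.288573

Answer: Price = V(0,0) = 3.2886


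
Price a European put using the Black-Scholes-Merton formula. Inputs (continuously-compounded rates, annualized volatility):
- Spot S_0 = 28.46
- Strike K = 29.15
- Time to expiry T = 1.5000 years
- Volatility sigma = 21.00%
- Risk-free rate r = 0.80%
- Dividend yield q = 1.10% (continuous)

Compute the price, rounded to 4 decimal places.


d1 = (ln(S/K) + (r - q + 0.5*sigma^2) * T) / (sigma * sqrt(T)) = 0.01796168
d2 = d1 - sigma * sqrt(T) = -0.23923474
exp(-rT) = 0.98807171; exp(-qT) = 0.98363538
P = K * exp(-rT) * N(-d2) - S_0 * exp(-qT) * N(-d1)
N(-d1) = 0.49283471; N(-d2) = 0.59453822
P = 29.1500 * 0.98807171 * 0.59453822 - 28.4600 * 0.98363538 * 0.49283471 = 3.3275

Answer: Price = 3.3275


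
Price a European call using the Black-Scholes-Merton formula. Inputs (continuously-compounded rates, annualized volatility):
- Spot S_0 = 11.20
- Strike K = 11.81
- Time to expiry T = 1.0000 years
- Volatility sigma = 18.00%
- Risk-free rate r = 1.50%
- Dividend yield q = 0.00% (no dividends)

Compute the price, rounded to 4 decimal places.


d1 = (ln(S/K) + (r - q + 0.5*sigma^2) * T) / (sigma * sqrt(T)) = -0.12129362
d2 = d1 - sigma * sqrt(T) = -0.30129362
exp(-rT) = 0.98511194; exp(-qT) = 1.00000000
C = S_0 * exp(-qT) * N(d1) - K * exp(-rT) * N(d2)
N(d1) = 0.45172924; N(d2) = 0.38159530
C = 11.2000 * 1.00000000 * 0.45172924 - 11.8100 * 0.98511194 * 0.38159530 = 0.6198

Answer: Price = 0.6198
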